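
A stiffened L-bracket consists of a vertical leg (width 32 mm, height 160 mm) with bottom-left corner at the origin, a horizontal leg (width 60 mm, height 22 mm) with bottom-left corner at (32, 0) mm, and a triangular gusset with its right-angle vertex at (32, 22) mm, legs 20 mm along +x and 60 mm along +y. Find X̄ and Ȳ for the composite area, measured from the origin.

vertical leg: A = 32 × 160 = 5120.00, centroid at (16.00, 80.00).
horizontal leg: A = 60 × 22 = 1320.00, centroid at (62.00, 11.00).
gusset: A = ½·20·60 = 600.00, centroid at (38.67, 42.00).
ΣA = 7040.00 mm²
ΣAX̄ = (5120.00)(16.00) + (1320.00)(62.00) + (600.00)(38.67) = 186960.00 mm³
ΣAȲ = (5120.00)(80.00) + (1320.00)(11.00) + (600.00)(42.00) = 449320.00 mm³
X̄ = 186960.00 / 7040.00 = 26.56 mm
Ȳ = 449320.00 / 7040.00 = 63.82 mm

X̄ = 26.56 mm, Ȳ = 63.82 mm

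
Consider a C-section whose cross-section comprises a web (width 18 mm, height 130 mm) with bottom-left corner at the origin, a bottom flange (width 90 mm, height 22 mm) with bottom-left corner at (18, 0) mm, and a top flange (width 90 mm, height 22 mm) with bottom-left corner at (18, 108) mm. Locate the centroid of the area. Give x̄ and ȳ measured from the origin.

web: A = 18 × 130 = 2340.00, centroid at (9.00, 65.00).
bottom flange: A = 90 × 22 = 1980.00, centroid at (63.00, 11.00).
top flange: A = 90 × 22 = 1980.00, centroid at (63.00, 119.00).
ΣA = 6300.00 mm², ΣAx̄ = 270540.00 mm³, ΣAȳ = 409500.00 mm³.
x̄ = 270540.00/6300.00 = 42.94 mm; ȳ = 409500.00/6300.00 = 65.00 mm.

x̄ = 42.94 mm, ȳ = 65.00 mm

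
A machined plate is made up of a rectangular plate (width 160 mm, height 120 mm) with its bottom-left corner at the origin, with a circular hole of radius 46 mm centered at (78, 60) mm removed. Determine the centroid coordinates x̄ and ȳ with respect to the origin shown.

x̄ = 81.06 mm, ȳ = 60.00 mm

Part | A | x̄ᵢ | ȳᵢ | A·x̄ᵢ | A·ȳᵢ
plate | 19200.00 | 80.00 | 60.00 | 1536000.00 | 1152000.00
hole | -6647.61 | 78.00 | 60.00 | -518513.58 | -398856.60
Σ | 12552.39 |  |  | 1017486.42 | 753143.40
x̄ = 1017486.42 / 12552.39 = 81.06 mm
ȳ = 753143.40 / 12552.39 = 60.00 mm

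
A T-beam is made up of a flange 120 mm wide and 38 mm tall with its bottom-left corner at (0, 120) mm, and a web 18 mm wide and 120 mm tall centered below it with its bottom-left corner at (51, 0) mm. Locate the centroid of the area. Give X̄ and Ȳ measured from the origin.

X̄ = 60.00 mm, Ȳ = 113.61 mm

Part | A | x̄ᵢ | ȳᵢ | A·x̄ᵢ | A·ȳᵢ
web | 2160.00 | 60.00 | 60.00 | 129600.00 | 129600.00
flange | 4560.00 | 60.00 | 139.00 | 273600.00 | 633840.00
Σ | 6720.00 |  |  | 403200.00 | 763440.00
X̄ = 403200.00 / 6720.00 = 60.00 mm
Ȳ = 763440.00 / 6720.00 = 113.61 mm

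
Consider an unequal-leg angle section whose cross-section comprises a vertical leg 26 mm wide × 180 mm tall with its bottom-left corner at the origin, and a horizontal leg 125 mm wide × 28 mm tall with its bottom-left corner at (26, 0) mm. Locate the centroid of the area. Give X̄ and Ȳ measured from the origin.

X̄ = 45.30 mm, Ȳ = 57.48 mm

Part | A | x̄ᵢ | ȳᵢ | A·x̄ᵢ | A·ȳᵢ
vertical leg | 4680.00 | 13.00 | 90.00 | 60840.00 | 421200.00
horizontal leg | 3500.00 | 88.50 | 14.00 | 309750.00 | 49000.00
Σ | 8180.00 |  |  | 370590.00 | 470200.00
X̄ = 370590.00 / 8180.00 = 45.30 mm
Ȳ = 470200.00 / 8180.00 = 57.48 mm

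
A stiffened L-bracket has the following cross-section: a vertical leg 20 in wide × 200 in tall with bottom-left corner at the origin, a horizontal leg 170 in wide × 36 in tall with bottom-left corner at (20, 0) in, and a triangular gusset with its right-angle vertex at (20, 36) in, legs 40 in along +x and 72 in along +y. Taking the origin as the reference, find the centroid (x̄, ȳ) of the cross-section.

x̄ = 63.20 in, ȳ = 51.61 in

vertical leg: A = 20 × 200 = 4000.00, centroid at (10.00, 100.00).
horizontal leg: A = 170 × 36 = 6120.00, centroid at (105.00, 18.00).
gusset: A = ½·40·72 = 1440.00, centroid at (33.33, 60.00).
ΣA = 11560.00 in²
ΣAx̄ = (4000.00)(10.00) + (6120.00)(105.00) + (1440.00)(33.33) = 730600.00 in³
ΣAȳ = (4000.00)(100.00) + (6120.00)(18.00) + (1440.00)(60.00) = 596560.00 in³
x̄ = 730600.00 / 11560.00 = 63.20 in
ȳ = 596560.00 / 11560.00 = 51.61 in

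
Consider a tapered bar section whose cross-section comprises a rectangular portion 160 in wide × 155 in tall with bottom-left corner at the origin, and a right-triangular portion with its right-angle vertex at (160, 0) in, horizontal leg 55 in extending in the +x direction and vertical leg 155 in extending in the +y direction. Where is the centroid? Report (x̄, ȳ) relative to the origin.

x̄ = 94.42 in, ȳ = 73.71 in

rectangular portion: A = 160 × 155 = 24800.00, centroid at (80.00, 77.50).
triangular portion: A = ½·55·155 = 4262.50, centroid at (178.33, 51.67).
ΣA = 29062.50 in², ΣAx̄ = 2744145.83 in³, ΣAȳ = 2142229.17 in³.
x̄ = 2744145.83/29062.50 = 94.42 in; ȳ = 2142229.17/29062.50 = 73.71 in.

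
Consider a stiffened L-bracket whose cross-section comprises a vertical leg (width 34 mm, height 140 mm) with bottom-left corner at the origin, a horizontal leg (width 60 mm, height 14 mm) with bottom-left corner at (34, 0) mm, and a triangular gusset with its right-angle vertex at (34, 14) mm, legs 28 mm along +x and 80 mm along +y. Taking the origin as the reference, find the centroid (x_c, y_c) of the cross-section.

x_c = 27.26 mm, y_c = 57.24 mm

vertical leg: A = 34 × 140 = 4760.00, centroid at (17.00, 70.00).
horizontal leg: A = 60 × 14 = 840.00, centroid at (64.00, 7.00).
gusset: A = ½·28·80 = 1120.00, centroid at (43.33, 40.67).
ΣA = 6720.00 mm², ΣAx_c = 183213.33 mm³, ΣAy_c = 384626.67 mm³.
x_c = 183213.33/6720.00 = 27.26 mm; y_c = 384626.67/6720.00 = 57.24 mm.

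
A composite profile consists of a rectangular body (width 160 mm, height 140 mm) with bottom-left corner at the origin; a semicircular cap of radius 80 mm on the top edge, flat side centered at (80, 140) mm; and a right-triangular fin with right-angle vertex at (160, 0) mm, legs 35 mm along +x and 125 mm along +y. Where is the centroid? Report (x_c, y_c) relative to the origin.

rectangular body: A = 160 × 140 = 22400.00, centroid at (80.00, 70.00).
semicircular top: A = ½π·80² = 10053.10, centroid at (80.00, 173.95).
triangular fin: A = ½·35·125 = 2187.50, centroid at (171.67, 41.67).
ΣA = 34640.60 mm²
ΣAx_c = (22400.00)(80.00) + (10053.10)(80.00) + (2187.50)(171.67) = 2971768.55 mm³
ΣAy_c = (22400.00)(70.00) + (10053.10)(173.95) + (2187.50)(41.67) = 3407912.68 mm³
x_c = 2971768.55 / 34640.60 = 85.79 mm
y_c = 3407912.68 / 34640.60 = 98.38 mm

x_c = 85.79 mm, y_c = 98.38 mm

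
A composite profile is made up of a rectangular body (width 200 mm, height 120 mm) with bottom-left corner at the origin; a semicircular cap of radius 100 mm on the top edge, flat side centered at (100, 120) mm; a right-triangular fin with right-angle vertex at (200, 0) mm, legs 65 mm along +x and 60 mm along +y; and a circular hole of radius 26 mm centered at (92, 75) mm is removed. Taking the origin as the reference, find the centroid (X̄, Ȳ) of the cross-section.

X̄ = 106.43 mm, Ȳ = 97.92 mm

rectangular body: A = 200 × 120 = 24000.00, centroid at (100.00, 60.00).
semicircular top: A = ½π·100² = 15707.96, centroid at (100.00, 162.44).
triangular fin: A = ½·65·60 = 1950.00, centroid at (221.67, 20.00).
hole: A = −π·26² = -2123.72, centroid at (92.00, 75.00).
ΣA = 39534.25 mm²
ΣAX̄ = (24000.00)(100.00) + (15707.96)(100.00) + (1950.00)(221.67) + (-2123.72)(92.00) = 4207664.40 mm³
ΣAȲ = (24000.00)(60.00) + (15707.96)(162.44) + (1950.00)(20.00) + (-2123.72)(75.00) = 3871343.51 mm³
X̄ = 4207664.40 / 39534.25 = 106.43 mm
Ȳ = 3871343.51 / 39534.25 = 97.92 mm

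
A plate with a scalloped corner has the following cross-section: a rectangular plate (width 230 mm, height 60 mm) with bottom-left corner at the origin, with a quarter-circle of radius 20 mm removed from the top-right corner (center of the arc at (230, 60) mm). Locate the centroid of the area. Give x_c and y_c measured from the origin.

x_c = 112.52 mm, y_c = 29.50 mm

plate: A = 230 × 60 = 13800.00, centroid at (115.00, 30.00).
removed quarter-circle: A = −¼π·20² = -314.16, centroid at (221.51, 51.51).
ΣA = 13485.84 mm², ΣAx_c = 1517410.04 mm³, ΣAy_c = 397817.11 mm³.
x_c = 1517410.04/13485.84 = 112.52 mm; y_c = 397817.11/13485.84 = 29.50 mm.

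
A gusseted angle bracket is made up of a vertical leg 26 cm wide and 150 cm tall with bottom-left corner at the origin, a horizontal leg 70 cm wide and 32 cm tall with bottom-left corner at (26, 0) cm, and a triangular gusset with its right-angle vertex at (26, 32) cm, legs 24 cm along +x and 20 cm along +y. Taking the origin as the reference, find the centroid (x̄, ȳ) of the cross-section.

x̄ = 30.64 cm, ȳ = 52.92 cm

Part | A | x̄ᵢ | ȳᵢ | A·x̄ᵢ | A·ȳᵢ
vertical leg | 3900.00 | 13.00 | 75.00 | 50700.00 | 292500.00
horizontal leg | 2240.00 | 61.00 | 16.00 | 136640.00 | 35840.00
gusset | 240.00 | 34.00 | 38.67 | 8160.00 | 9280.00
Σ | 6380.00 |  |  | 195500.00 | 337620.00
x̄ = 195500.00 / 6380.00 = 30.64 cm
ȳ = 337620.00 / 6380.00 = 52.92 cm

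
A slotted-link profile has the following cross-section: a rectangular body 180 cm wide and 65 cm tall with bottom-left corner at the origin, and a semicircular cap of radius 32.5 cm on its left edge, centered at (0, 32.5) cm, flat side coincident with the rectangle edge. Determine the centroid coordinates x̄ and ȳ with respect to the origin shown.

rectangular body: A = 180 × 65 = 11700.00, centroid at (90.00, 32.50).
semicircular end: A = ½π·32.5² = 1659.15, centroid at (-13.79, 32.50).
ΣA = 13359.15 cm², ΣAx̄ = 1030114.58 cm³, ΣAȳ = 434172.49 cm³.
x̄ = 1030114.58/13359.15 = 77.11 cm; ȳ = 434172.49/13359.15 = 32.50 cm.

x̄ = 77.11 cm, ȳ = 32.50 cm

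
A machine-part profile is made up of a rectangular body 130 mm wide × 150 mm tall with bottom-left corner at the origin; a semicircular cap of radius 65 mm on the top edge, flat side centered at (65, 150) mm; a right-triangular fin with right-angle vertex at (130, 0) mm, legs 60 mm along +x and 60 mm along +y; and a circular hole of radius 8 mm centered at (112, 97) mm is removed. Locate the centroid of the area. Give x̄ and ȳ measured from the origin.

x̄ = 70.18 mm, ȳ = 95.82 mm

Part | A | x̄ᵢ | ȳᵢ | A·x̄ᵢ | A·ȳᵢ
rectangular body | 19500.00 | 65.00 | 75.00 | 1267500.00 | 1462500.00
semicircular top | 6636.61 | 65.00 | 177.59 | 431379.94 | 1178575.51
triangular fin | 1800.00 | 150.00 | 20.00 | 270000.00 | 36000.00
hole | -201.06 | 112.00 | 97.00 | -22518.94 | -19503.01
Σ | 27735.55 |  |  | 1946361.01 | 2657572.50
x̄ = 1946361.01 / 27735.55 = 70.18 mm
ȳ = 2657572.50 / 27735.55 = 95.82 mm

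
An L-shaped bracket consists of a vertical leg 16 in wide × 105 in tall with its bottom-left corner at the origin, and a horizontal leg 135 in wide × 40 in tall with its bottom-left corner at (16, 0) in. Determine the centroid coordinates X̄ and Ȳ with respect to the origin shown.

vertical leg: A = 16 × 105 = 1680.00, centroid at (8.00, 52.50).
horizontal leg: A = 135 × 40 = 5400.00, centroid at (83.50, 20.00).
ΣA = 7080.00 in²
ΣAX̄ = (1680.00)(8.00) + (5400.00)(83.50) = 464340.00 in³
ΣAȲ = (1680.00)(52.50) + (5400.00)(20.00) = 196200.00 in³
X̄ = 464340.00 / 7080.00 = 65.58 in
Ȳ = 196200.00 / 7080.00 = 27.71 in

X̄ = 65.58 in, Ȳ = 27.71 in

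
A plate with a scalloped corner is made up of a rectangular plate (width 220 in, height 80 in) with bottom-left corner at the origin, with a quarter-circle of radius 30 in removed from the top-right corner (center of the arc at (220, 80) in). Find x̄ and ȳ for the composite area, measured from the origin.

x̄ = 105.93 in, ȳ = 38.86 in

plate: A = 220 × 80 = 17600.00, centroid at (110.00, 40.00).
removed quarter-circle: A = −¼π·30² = -706.86, centroid at (207.27, 67.27).
ΣA = 16893.14 in²
ΣAx̄ = (17600.00)(110.00) + (-706.86)(207.27) = 1789491.16 in³
ΣAȳ = (17600.00)(40.00) + (-706.86)(67.27) = 656451.33 in³
x̄ = 1789491.16 / 16893.14 = 105.93 in
ȳ = 656451.33 / 16893.14 = 38.86 in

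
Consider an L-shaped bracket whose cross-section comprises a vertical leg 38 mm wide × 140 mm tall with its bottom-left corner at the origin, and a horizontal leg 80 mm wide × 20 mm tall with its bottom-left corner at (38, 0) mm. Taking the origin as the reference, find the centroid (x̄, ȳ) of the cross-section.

x̄ = 32.64 mm, ȳ = 56.13 mm

Part | A | x̄ᵢ | ȳᵢ | A·x̄ᵢ | A·ȳᵢ
vertical leg | 5320.00 | 19.00 | 70.00 | 101080.00 | 372400.00
horizontal leg | 1600.00 | 78.00 | 10.00 | 124800.00 | 16000.00
Σ | 6920.00 |  |  | 225880.00 | 388400.00
x̄ = 225880.00 / 6920.00 = 32.64 mm
ȳ = 388400.00 / 6920.00 = 56.13 mm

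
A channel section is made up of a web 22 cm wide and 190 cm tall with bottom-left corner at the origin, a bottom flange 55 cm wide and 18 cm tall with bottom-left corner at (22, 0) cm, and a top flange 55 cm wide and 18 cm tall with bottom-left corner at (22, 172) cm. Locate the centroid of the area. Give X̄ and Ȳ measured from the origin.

web: A = 22 × 190 = 4180.00, centroid at (11.00, 95.00).
bottom flange: A = 55 × 18 = 990.00, centroid at (49.50, 9.00).
top flange: A = 55 × 18 = 990.00, centroid at (49.50, 181.00).
ΣA = 6160.00 cm²
ΣAX̄ = (4180.00)(11.00) + (990.00)(49.50) + (990.00)(49.50) = 143990.00 cm³
ΣAȲ = (4180.00)(95.00) + (990.00)(9.00) + (990.00)(181.00) = 585200.00 cm³
X̄ = 143990.00 / 6160.00 = 23.38 cm
Ȳ = 585200.00 / 6160.00 = 95.00 cm

X̄ = 23.38 cm, Ȳ = 95.00 cm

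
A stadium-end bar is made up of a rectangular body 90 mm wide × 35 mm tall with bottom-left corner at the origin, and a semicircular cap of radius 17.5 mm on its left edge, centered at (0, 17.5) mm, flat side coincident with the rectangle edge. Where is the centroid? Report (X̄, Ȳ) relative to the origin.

rectangular body: A = 90 × 35 = 3150.00, centroid at (45.00, 17.50).
semicircular end: A = ½π·17.5² = 481.06, centroid at (-7.43, 17.50).
ΣA = 3631.06 mm², ΣAX̄ = 138177.08 mm³, ΣAȲ = 63543.49 mm³.
X̄ = 138177.08/3631.06 = 38.05 mm; Ȳ = 63543.49/3631.06 = 17.50 mm.

X̄ = 38.05 mm, Ȳ = 17.50 mm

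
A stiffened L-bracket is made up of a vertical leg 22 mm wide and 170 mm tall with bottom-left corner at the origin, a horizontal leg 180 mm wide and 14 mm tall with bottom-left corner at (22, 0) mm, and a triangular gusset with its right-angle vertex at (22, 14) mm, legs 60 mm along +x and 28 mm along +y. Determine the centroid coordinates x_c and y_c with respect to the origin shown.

vertical leg: A = 22 × 170 = 3740.00, centroid at (11.00, 85.00).
horizontal leg: A = 180 × 14 = 2520.00, centroid at (112.00, 7.00).
gusset: A = ½·60·28 = 840.00, centroid at (42.00, 23.33).
ΣA = 7100.00 mm², ΣAx_c = 358660.00 mm³, ΣAy_c = 355140.00 mm³.
x_c = 358660.00/7100.00 = 50.52 mm; y_c = 355140.00/7100.00 = 50.02 mm.

x_c = 50.52 mm, y_c = 50.02 mm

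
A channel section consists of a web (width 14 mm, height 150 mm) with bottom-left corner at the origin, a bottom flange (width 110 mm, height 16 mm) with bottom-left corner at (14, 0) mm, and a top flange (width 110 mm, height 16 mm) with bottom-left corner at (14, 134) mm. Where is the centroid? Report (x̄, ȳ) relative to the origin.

web: A = 14 × 150 = 2100.00, centroid at (7.00, 75.00).
bottom flange: A = 110 × 16 = 1760.00, centroid at (69.00, 8.00).
top flange: A = 110 × 16 = 1760.00, centroid at (69.00, 142.00).
ΣA = 5620.00 mm², ΣAx̄ = 257580.00 mm³, ΣAȳ = 421500.00 mm³.
x̄ = 257580.00/5620.00 = 45.83 mm; ȳ = 421500.00/5620.00 = 75.00 mm.

x̄ = 45.83 mm, ȳ = 75.00 mm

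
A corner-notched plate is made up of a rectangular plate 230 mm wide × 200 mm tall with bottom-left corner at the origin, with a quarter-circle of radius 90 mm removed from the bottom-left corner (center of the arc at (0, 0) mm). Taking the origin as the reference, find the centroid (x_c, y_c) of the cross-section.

plate: A = 230 × 200 = 46000.00, centroid at (115.00, 100.00).
removed quarter-circle: A = −¼π·90² = -6361.73, centroid at (38.20, 38.20).
ΣA = 39638.27 mm²
ΣAx_c = (46000.00)(115.00) + (-6361.73)(38.20) = 5047000.00 mm³
ΣAy_c = (46000.00)(100.00) + (-6361.73)(38.20) = 4357000.00 mm³
x_c = 5047000.00 / 39638.27 = 127.33 mm
y_c = 4357000.00 / 39638.27 = 109.92 mm

x_c = 127.33 mm, y_c = 109.92 mm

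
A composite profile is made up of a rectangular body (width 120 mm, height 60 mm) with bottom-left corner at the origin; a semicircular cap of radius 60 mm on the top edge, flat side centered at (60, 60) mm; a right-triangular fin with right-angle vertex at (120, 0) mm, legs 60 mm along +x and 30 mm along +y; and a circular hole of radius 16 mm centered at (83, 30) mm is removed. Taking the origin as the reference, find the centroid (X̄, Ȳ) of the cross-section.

X̄ = 64.13 mm, Ȳ = 52.83 mm

rectangular body: A = 120 × 60 = 7200.00, centroid at (60.00, 30.00).
semicircular top: A = ½π·60² = 5654.87, centroid at (60.00, 85.46).
triangular fin: A = ½·60·30 = 900.00, centroid at (140.00, 10.00).
hole: A = −π·16² = -804.25, centroid at (83.00, 30.00).
ΣA = 12950.62 mm²
ΣAX̄ = (7200.00)(60.00) + (5654.87)(60.00) + (900.00)(140.00) + (-804.25)(83.00) = 830539.45 mm³
ΣAȲ = (7200.00)(30.00) + (5654.87)(85.46) + (900.00)(10.00) + (-804.25)(30.00) = 684164.58 mm³
X̄ = 830539.45 / 12950.62 = 64.13 mm
Ȳ = 684164.58 / 12950.62 = 52.83 mm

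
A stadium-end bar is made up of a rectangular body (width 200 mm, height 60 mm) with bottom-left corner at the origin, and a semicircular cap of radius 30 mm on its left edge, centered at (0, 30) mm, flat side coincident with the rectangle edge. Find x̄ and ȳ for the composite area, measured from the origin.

x̄ = 88.12 mm, ȳ = 30.00 mm

Part | A | x̄ᵢ | ȳᵢ | A·x̄ᵢ | A·ȳᵢ
rectangular body | 12000.00 | 100.00 | 30.00 | 1200000.00 | 360000.00
semicircular end | 1413.72 | -12.73 | 30.00 | -18000.00 | 42411.50
Σ | 13413.72 |  |  | 1182000.00 | 402411.50
x̄ = 1182000.00 / 13413.72 = 88.12 mm
ȳ = 402411.50 / 13413.72 = 30.00 mm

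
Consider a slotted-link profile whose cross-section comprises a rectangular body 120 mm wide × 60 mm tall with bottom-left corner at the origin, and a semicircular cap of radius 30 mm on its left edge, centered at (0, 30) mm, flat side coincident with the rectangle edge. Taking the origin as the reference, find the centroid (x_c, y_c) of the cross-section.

x_c = 48.06 mm, y_c = 30.00 mm

Part | A | x̄ᵢ | ȳᵢ | A·x̄ᵢ | A·ȳᵢ
rectangular body | 7200.00 | 60.00 | 30.00 | 432000.00 | 216000.00
semicircular end | 1413.72 | -12.73 | 30.00 | -18000.00 | 42411.50
Σ | 8613.72 |  |  | 414000.00 | 258411.50
x_c = 414000.00 / 8613.72 = 48.06 mm
y_c = 258411.50 / 8613.72 = 30.00 mm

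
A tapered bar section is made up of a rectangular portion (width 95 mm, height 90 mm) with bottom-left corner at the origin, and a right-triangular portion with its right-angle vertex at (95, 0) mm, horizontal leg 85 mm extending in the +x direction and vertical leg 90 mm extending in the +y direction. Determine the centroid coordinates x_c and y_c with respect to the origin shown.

rectangular portion: A = 95 × 90 = 8550.00, centroid at (47.50, 45.00).
triangular portion: A = ½·85·90 = 3825.00, centroid at (123.33, 30.00).
ΣA = 12375.00 mm²
ΣAx_c = (8550.00)(47.50) + (3825.00)(123.33) = 877875.00 mm³
ΣAy_c = (8550.00)(45.00) + (3825.00)(30.00) = 499500.00 mm³
x_c = 877875.00 / 12375.00 = 70.94 mm
y_c = 499500.00 / 12375.00 = 40.36 mm

x_c = 70.94 mm, y_c = 40.36 mm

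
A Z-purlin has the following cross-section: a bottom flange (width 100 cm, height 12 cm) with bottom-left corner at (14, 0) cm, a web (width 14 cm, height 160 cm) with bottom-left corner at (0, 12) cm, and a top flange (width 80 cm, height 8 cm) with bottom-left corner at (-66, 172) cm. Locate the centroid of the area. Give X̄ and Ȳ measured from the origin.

X̄ = 18.59 cm, Ȳ = 79.88 cm

Part | A | x̄ᵢ | ȳᵢ | A·x̄ᵢ | A·ȳᵢ
bottom flange | 1200.00 | 64.00 | 6.00 | 76800.00 | 7200.00
web | 2240.00 | 7.00 | 92.00 | 15680.00 | 206080.00
top flange | 640.00 | -26.00 | 176.00 | -16640.00 | 112640.00
Σ | 4080.00 |  |  | 75840.00 | 325920.00
X̄ = 75840.00 / 4080.00 = 18.59 cm
Ȳ = 325920.00 / 4080.00 = 79.88 cm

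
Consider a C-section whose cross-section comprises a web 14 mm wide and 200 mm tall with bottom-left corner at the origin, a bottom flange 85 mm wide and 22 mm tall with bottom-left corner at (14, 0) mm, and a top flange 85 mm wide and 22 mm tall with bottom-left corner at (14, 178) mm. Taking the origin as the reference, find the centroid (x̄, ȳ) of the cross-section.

x̄ = 35.31 mm, ȳ = 100.00 mm

Part | A | x̄ᵢ | ȳᵢ | A·x̄ᵢ | A·ȳᵢ
web | 2800.00 | 7.00 | 100.00 | 19600.00 | 280000.00
bottom flange | 1870.00 | 56.50 | 11.00 | 105655.00 | 20570.00
top flange | 1870.00 | 56.50 | 189.00 | 105655.00 | 353430.00
Σ | 6540.00 |  |  | 230910.00 | 654000.00
x̄ = 230910.00 / 6540.00 = 35.31 mm
ȳ = 654000.00 / 6540.00 = 100.00 mm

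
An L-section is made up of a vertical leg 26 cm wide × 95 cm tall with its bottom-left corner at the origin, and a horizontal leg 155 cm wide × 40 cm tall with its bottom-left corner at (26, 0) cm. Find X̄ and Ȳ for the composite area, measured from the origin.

X̄ = 77.72 cm, Ȳ = 27.83 cm

Part | A | x̄ᵢ | ȳᵢ | A·x̄ᵢ | A·ȳᵢ
vertical leg | 2470.00 | 13.00 | 47.50 | 32110.00 | 117325.00
horizontal leg | 6200.00 | 103.50 | 20.00 | 641700.00 | 124000.00
Σ | 8670.00 |  |  | 673810.00 | 241325.00
X̄ = 673810.00 / 8670.00 = 77.72 cm
Ȳ = 241325.00 / 8670.00 = 27.83 cm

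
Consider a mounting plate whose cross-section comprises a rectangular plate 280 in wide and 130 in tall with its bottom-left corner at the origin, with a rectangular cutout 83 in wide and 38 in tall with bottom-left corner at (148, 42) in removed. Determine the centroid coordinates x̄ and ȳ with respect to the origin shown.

x̄ = 135.30 in, ȳ = 65.38 in

plate: A = 280 × 130 = 36400.00, centroid at (140.00, 65.00).
hole: A = −(83 × 38) = -3154.00, centroid at (189.50, 61.00).
ΣA = 33246.00 in², ΣAx̄ = 4498317.00 in³, ΣAȳ = 2173606.00 in³.
x̄ = 4498317.00/33246.00 = 135.30 in; ȳ = 2173606.00/33246.00 = 65.38 in.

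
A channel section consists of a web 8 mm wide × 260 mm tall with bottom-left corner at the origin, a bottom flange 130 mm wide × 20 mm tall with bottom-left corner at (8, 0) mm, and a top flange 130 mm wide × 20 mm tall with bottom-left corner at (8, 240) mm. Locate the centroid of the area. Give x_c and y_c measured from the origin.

x_c = 53.29 mm, y_c = 130.00 mm

web: A = 8 × 260 = 2080.00, centroid at (4.00, 130.00).
bottom flange: A = 130 × 20 = 2600.00, centroid at (73.00, 10.00).
top flange: A = 130 × 20 = 2600.00, centroid at (73.00, 250.00).
ΣA = 7280.00 mm², ΣAx_c = 387920.00 mm³, ΣAy_c = 946400.00 mm³.
x_c = 387920.00/7280.00 = 53.29 mm; y_c = 946400.00/7280.00 = 130.00 mm.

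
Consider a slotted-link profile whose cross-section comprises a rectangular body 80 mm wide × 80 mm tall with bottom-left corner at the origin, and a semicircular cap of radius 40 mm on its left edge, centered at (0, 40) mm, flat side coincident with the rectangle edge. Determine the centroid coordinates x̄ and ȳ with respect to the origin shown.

x̄ = 23.93 mm, ȳ = 40.00 mm

rectangular body: A = 80 × 80 = 6400.00, centroid at (40.00, 40.00).
semicircular end: A = ½π·40² = 2513.27, centroid at (-16.98, 40.00).
ΣA = 8913.27 mm², ΣAx̄ = 213333.33 mm³, ΣAȳ = 356530.96 mm³.
x̄ = 213333.33/8913.27 = 23.93 mm; ȳ = 356530.96/8913.27 = 40.00 mm.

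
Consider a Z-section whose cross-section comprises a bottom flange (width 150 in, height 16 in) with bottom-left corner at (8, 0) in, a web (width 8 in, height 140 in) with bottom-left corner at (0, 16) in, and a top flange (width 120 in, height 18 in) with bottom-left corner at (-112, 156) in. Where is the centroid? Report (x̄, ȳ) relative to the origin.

x̄ = 16.08 in, ȳ = 83.08 in

bottom flange: A = 150 × 16 = 2400.00, centroid at (83.00, 8.00).
web: A = 8 × 140 = 1120.00, centroid at (4.00, 86.00).
top flange: A = 120 × 18 = 2160.00, centroid at (-52.00, 165.00).
ΣA = 5680.00 in², ΣAx̄ = 91360.00 in³, ΣAȳ = 471920.00 in³.
x̄ = 91360.00/5680.00 = 16.08 in; ȳ = 471920.00/5680.00 = 83.08 in.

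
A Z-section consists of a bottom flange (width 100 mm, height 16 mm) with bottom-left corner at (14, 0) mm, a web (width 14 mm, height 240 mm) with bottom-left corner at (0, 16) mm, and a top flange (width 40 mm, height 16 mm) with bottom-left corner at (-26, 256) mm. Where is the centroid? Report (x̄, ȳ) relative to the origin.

bottom flange: A = 100 × 16 = 1600.00, centroid at (64.00, 8.00).
web: A = 14 × 240 = 3360.00, centroid at (7.00, 136.00).
top flange: A = 40 × 16 = 640.00, centroid at (-6.00, 264.00).
ΣA = 5600.00 mm², ΣAx̄ = 122080.00 mm³, ΣAȳ = 638720.00 mm³.
x̄ = 122080.00/5600.00 = 21.80 mm; ȳ = 638720.00/5600.00 = 114.06 mm.

x̄ = 21.80 mm, ȳ = 114.06 mm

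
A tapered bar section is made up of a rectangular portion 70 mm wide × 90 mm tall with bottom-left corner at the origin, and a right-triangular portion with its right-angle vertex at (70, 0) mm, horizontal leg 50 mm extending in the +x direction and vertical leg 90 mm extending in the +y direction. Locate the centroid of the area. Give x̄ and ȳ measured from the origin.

x̄ = 48.60 mm, ȳ = 41.05 mm

Part | A | x̄ᵢ | ȳᵢ | A·x̄ᵢ | A·ȳᵢ
rectangular portion | 6300.00 | 35.00 | 45.00 | 220500.00 | 283500.00
triangular portion | 2250.00 | 86.67 | 30.00 | 195000.00 | 67500.00
Σ | 8550.00 |  |  | 415500.00 | 351000.00
x̄ = 415500.00 / 8550.00 = 48.60 mm
ȳ = 351000.00 / 8550.00 = 41.05 mm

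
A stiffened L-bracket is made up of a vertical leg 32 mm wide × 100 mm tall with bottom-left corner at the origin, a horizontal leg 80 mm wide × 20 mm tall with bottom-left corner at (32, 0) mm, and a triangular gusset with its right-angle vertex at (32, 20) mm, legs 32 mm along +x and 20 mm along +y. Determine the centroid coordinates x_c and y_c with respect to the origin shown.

Part | A | x̄ᵢ | ȳᵢ | A·x̄ᵢ | A·ȳᵢ
vertical leg | 3200.00 | 16.00 | 50.00 | 51200.00 | 160000.00
horizontal leg | 1600.00 | 72.00 | 10.00 | 115200.00 | 16000.00
gusset | 320.00 | 42.67 | 26.67 | 13653.33 | 8533.33
Σ | 5120.00 |  |  | 180053.33 | 184533.33
x_c = 180053.33 / 5120.00 = 35.17 mm
y_c = 184533.33 / 5120.00 = 36.04 mm

x_c = 35.17 mm, y_c = 36.04 mm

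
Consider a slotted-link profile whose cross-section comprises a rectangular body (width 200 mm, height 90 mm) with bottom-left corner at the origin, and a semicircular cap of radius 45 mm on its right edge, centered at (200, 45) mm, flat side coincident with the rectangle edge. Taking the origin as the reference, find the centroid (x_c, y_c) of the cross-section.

Part | A | x̄ᵢ | ȳᵢ | A·x̄ᵢ | A·ȳᵢ
rectangular body | 18000.00 | 100.00 | 45.00 | 1800000.00 | 810000.00
semicircular end | 3180.86 | 219.10 | 45.00 | 696922.51 | 143138.82
Σ | 21180.86 |  |  | 2496922.51 | 953138.82
x_c = 2496922.51 / 21180.86 = 117.89 mm
y_c = 953138.82 / 21180.86 = 45.00 mm

x_c = 117.89 mm, y_c = 45.00 mm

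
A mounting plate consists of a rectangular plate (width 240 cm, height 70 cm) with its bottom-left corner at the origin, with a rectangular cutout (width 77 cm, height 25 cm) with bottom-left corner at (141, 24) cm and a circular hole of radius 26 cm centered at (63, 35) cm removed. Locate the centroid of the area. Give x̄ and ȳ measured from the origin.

plate: A = 240 × 70 = 16800.00, centroid at (120.00, 35.00).
hole 1: A = −(77 × 25) = -1925.00, centroid at (179.50, 36.50).
hole 2: A = −π·26² = -2123.72, centroid at (63.00, 35.00).
ΣA = 12751.28 cm²
ΣAx̄ = (16800.00)(120.00) + (-1925.00)(179.50) + (-2123.72)(63.00) = 1536668.35 cm³
ΣAȳ = (16800.00)(35.00) + (-1925.00)(36.50) + (-2123.72)(35.00) = 443407.42 cm³
x̄ = 1536668.35 / 12751.28 = 120.51 cm
ȳ = 443407.42 / 12751.28 = 34.77 cm

x̄ = 120.51 cm, ȳ = 34.77 cm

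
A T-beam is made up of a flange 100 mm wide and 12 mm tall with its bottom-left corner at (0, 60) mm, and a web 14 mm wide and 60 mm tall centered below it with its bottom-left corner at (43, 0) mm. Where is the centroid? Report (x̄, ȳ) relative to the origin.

x̄ = 50.00 mm, ȳ = 51.18 mm

web: A = 14 × 60 = 840.00, centroid at (50.00, 30.00).
flange: A = 100 × 12 = 1200.00, centroid at (50.00, 66.00).
ΣA = 2040.00 mm²
ΣAx̄ = (840.00)(50.00) + (1200.00)(50.00) = 102000.00 mm³
ΣAȳ = (840.00)(30.00) + (1200.00)(66.00) = 104400.00 mm³
x̄ = 102000.00 / 2040.00 = 50.00 mm
ȳ = 104400.00 / 2040.00 = 51.18 mm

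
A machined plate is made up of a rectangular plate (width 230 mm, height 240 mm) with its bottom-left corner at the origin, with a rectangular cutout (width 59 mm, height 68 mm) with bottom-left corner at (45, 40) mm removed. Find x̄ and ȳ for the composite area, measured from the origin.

x̄ = 118.17 mm, ȳ = 123.61 mm

Part | A | x̄ᵢ | ȳᵢ | A·x̄ᵢ | A·ȳᵢ
plate | 55200.00 | 115.00 | 120.00 | 6348000.00 | 6624000.00
hole | -4012.00 | 74.50 | 74.00 | -298894.00 | -296888.00
Σ | 51188.00 |  |  | 6049106.00 | 6327112.00
x̄ = 6049106.00 / 51188.00 = 118.17 mm
ȳ = 6327112.00 / 51188.00 = 123.61 mm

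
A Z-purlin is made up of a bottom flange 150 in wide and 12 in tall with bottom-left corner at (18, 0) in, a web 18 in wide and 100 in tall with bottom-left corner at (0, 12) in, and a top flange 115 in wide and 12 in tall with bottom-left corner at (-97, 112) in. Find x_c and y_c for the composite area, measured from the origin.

bottom flange: A = 150 × 12 = 1800.00, centroid at (93.00, 6.00).
web: A = 18 × 100 = 1800.00, centroid at (9.00, 62.00).
top flange: A = 115 × 12 = 1380.00, centroid at (-39.50, 118.00).
ΣA = 4980.00 in²
ΣAx_c = (1800.00)(93.00) + (1800.00)(9.00) + (1380.00)(-39.50) = 129090.00 in³
ΣAy_c = (1800.00)(6.00) + (1800.00)(62.00) + (1380.00)(118.00) = 285240.00 in³
x_c = 129090.00 / 4980.00 = 25.92 in
y_c = 285240.00 / 4980.00 = 57.28 in

x_c = 25.92 in, y_c = 57.28 in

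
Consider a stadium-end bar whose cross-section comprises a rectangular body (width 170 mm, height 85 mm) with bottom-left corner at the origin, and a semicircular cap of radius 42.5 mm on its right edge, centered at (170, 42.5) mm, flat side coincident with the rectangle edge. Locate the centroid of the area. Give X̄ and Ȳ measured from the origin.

Part | A | x̄ᵢ | ȳᵢ | A·x̄ᵢ | A·ȳᵢ
rectangular body | 14450.00 | 85.00 | 42.50 | 1228250.00 | 614125.00
semicircular end | 2837.25 | 188.04 | 42.50 | 533509.73 | 120583.16
Σ | 17287.25 |  |  | 1761759.73 | 734708.16
X̄ = 1761759.73 / 17287.25 = 101.91 mm
Ȳ = 734708.16 / 17287.25 = 42.50 mm

X̄ = 101.91 mm, Ȳ = 42.50 mm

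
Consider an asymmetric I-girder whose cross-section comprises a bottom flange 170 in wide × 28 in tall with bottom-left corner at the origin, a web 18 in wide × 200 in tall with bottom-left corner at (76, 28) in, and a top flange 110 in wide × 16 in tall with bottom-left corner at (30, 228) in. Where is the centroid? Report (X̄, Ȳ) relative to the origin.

Part | A | x̄ᵢ | ȳᵢ | A·x̄ᵢ | A·ȳᵢ
bottom flange | 4760.00 | 85.00 | 14.00 | 404600.00 | 66640.00
web | 3600.00 | 85.00 | 128.00 | 306000.00 | 460800.00
top flange | 1760.00 | 85.00 | 236.00 | 149600.00 | 415360.00
Σ | 10120.00 |  |  | 860200.00 | 942800.00
X̄ = 860200.00 / 10120.00 = 85.00 in
Ȳ = 942800.00 / 10120.00 = 93.16 in

X̄ = 85.00 in, Ȳ = 93.16 in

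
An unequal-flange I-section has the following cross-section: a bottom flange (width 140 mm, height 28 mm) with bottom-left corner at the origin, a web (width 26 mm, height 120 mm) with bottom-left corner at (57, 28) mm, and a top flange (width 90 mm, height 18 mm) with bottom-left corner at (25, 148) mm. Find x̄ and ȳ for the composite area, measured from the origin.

bottom flange: A = 140 × 28 = 3920.00, centroid at (70.00, 14.00).
web: A = 26 × 120 = 3120.00, centroid at (70.00, 88.00).
top flange: A = 90 × 18 = 1620.00, centroid at (70.00, 157.00).
ΣA = 8660.00 mm²
ΣAx̄ = (3920.00)(70.00) + (3120.00)(70.00) + (1620.00)(70.00) = 606200.00 mm³
ΣAȳ = (3920.00)(14.00) + (3120.00)(88.00) + (1620.00)(157.00) = 583780.00 mm³
x̄ = 606200.00 / 8660.00 = 70.00 mm
ȳ = 583780.00 / 8660.00 = 67.41 mm

x̄ = 70.00 mm, ȳ = 67.41 mm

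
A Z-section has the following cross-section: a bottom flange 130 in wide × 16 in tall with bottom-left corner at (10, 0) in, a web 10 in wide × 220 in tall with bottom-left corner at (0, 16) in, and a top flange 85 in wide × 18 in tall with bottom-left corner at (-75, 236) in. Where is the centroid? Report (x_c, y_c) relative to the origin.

x_c = 20.19 in, y_c = 115.09 in

bottom flange: A = 130 × 16 = 2080.00, centroid at (75.00, 8.00).
web: A = 10 × 220 = 2200.00, centroid at (5.00, 126.00).
top flange: A = 85 × 18 = 1530.00, centroid at (-32.50, 245.00).
ΣA = 5810.00 in²
ΣAx_c = (2080.00)(75.00) + (2200.00)(5.00) + (1530.00)(-32.50) = 117275.00 in³
ΣAy_c = (2080.00)(8.00) + (2200.00)(126.00) + (1530.00)(245.00) = 668690.00 in³
x_c = 117275.00 / 5810.00 = 20.19 in
y_c = 668690.00 / 5810.00 = 115.09 in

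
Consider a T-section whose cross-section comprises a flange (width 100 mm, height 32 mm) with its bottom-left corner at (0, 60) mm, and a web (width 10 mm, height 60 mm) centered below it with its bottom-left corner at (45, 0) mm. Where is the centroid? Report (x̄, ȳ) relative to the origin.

x̄ = 50.00 mm, ȳ = 68.74 mm

web: A = 10 × 60 = 600.00, centroid at (50.00, 30.00).
flange: A = 100 × 32 = 3200.00, centroid at (50.00, 76.00).
ΣA = 3800.00 mm², ΣAx̄ = 190000.00 mm³, ΣAȳ = 261200.00 mm³.
x̄ = 190000.00/3800.00 = 50.00 mm; ȳ = 261200.00/3800.00 = 68.74 mm.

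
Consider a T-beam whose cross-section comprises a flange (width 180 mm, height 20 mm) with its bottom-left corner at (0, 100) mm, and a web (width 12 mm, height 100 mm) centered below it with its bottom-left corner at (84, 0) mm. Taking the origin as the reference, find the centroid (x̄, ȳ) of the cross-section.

x̄ = 90.00 mm, ȳ = 95.00 mm

web: A = 12 × 100 = 1200.00, centroid at (90.00, 50.00).
flange: A = 180 × 20 = 3600.00, centroid at (90.00, 110.00).
ΣA = 4800.00 mm²
ΣAx̄ = (1200.00)(90.00) + (3600.00)(90.00) = 432000.00 mm³
ΣAȳ = (1200.00)(50.00) + (3600.00)(110.00) = 456000.00 mm³
x̄ = 432000.00 / 4800.00 = 90.00 mm
ȳ = 456000.00 / 4800.00 = 95.00 mm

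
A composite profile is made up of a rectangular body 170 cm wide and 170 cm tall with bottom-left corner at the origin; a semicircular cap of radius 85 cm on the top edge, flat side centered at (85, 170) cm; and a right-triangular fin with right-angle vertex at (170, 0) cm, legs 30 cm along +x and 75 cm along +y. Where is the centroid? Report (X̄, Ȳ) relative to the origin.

Part | A | x̄ᵢ | ȳᵢ | A·x̄ᵢ | A·ȳᵢ
rectangular body | 28900.00 | 85.00 | 85.00 | 2456500.00 | 2456500.00
semicircular top | 11349.00 | 85.00 | 206.08 | 964665.29 | 2338747.26
triangular fin | 1125.00 | 180.00 | 25.00 | 202500.00 | 28125.00
Σ | 41374.00 |  |  | 3623665.29 | 4823372.26
X̄ = 3623665.29 / 41374.00 = 87.58 cm
Ȳ = 4823372.26 / 41374.00 = 116.58 cm

X̄ = 87.58 cm, Ȳ = 116.58 cm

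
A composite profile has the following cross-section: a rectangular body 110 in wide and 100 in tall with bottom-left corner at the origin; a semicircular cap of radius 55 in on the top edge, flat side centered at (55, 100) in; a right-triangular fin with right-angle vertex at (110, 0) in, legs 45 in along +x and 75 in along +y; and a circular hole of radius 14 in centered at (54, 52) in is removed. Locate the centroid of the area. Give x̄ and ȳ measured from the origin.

x̄ = 62.06 in, ȳ = 68.13 in

Part | A | x̄ᵢ | ȳᵢ | A·x̄ᵢ | A·ȳᵢ
rectangular body | 11000.00 | 55.00 | 50.00 | 605000.00 | 550000.00
semicircular top | 4751.66 | 55.00 | 123.34 | 261341.24 | 586082.56
triangular fin | 1687.50 | 125.00 | 25.00 | 210937.50 | 42187.50
hole | -615.75 | 54.00 | 52.00 | -33250.62 | -32019.11
Σ | 16823.41 |  |  | 1044028.12 | 1146250.94
x̄ = 1044028.12 / 16823.41 = 62.06 in
ȳ = 1146250.94 / 16823.41 = 68.13 in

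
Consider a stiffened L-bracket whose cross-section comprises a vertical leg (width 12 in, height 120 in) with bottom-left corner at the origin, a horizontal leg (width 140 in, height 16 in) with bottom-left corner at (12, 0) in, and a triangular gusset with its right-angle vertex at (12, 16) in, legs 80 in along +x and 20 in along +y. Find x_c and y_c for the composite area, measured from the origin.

x_c = 49.83 in, y_c = 27.33 in

vertical leg: A = 12 × 120 = 1440.00, centroid at (6.00, 60.00).
horizontal leg: A = 140 × 16 = 2240.00, centroid at (82.00, 8.00).
gusset: A = ½·80·20 = 800.00, centroid at (38.67, 22.67).
ΣA = 4480.00 in²
ΣAx_c = (1440.00)(6.00) + (2240.00)(82.00) + (800.00)(38.67) = 223253.33 in³
ΣAy_c = (1440.00)(60.00) + (2240.00)(8.00) + (800.00)(22.67) = 122453.33 in³
x_c = 223253.33 / 4480.00 = 49.83 in
y_c = 122453.33 / 4480.00 = 27.33 in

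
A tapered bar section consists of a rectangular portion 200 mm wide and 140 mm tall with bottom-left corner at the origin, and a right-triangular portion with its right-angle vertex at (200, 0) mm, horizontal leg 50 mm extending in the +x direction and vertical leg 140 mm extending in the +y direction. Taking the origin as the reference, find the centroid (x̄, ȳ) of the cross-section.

Part | A | x̄ᵢ | ȳᵢ | A·x̄ᵢ | A·ȳᵢ
rectangular portion | 28000.00 | 100.00 | 70.00 | 2800000.00 | 1960000.00
triangular portion | 3500.00 | 216.67 | 46.67 | 758333.33 | 163333.33
Σ | 31500.00 |  |  | 3558333.33 | 2123333.33
x̄ = 3558333.33 / 31500.00 = 112.96 mm
ȳ = 2123333.33 / 31500.00 = 67.41 mm

x̄ = 112.96 mm, ȳ = 67.41 mm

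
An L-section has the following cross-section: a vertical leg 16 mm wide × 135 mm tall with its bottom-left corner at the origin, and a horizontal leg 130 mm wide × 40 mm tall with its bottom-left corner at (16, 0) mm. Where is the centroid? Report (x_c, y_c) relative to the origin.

vertical leg: A = 16 × 135 = 2160.00, centroid at (8.00, 67.50).
horizontal leg: A = 130 × 40 = 5200.00, centroid at (81.00, 20.00).
ΣA = 7360.00 mm², ΣAx_c = 438480.00 mm³, ΣAy_c = 249800.00 mm³.
x_c = 438480.00/7360.00 = 59.58 mm; y_c = 249800.00/7360.00 = 33.94 mm.

x_c = 59.58 mm, y_c = 33.94 mm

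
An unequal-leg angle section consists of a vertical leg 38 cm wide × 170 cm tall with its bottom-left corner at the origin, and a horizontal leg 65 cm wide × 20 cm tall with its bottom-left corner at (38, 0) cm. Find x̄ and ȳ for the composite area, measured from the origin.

Part | A | x̄ᵢ | ȳᵢ | A·x̄ᵢ | A·ȳᵢ
vertical leg | 6460.00 | 19.00 | 85.00 | 122740.00 | 549100.00
horizontal leg | 1300.00 | 70.50 | 10.00 | 91650.00 | 13000.00
Σ | 7760.00 |  |  | 214390.00 | 562100.00
x̄ = 214390.00 / 7760.00 = 27.63 cm
ȳ = 562100.00 / 7760.00 = 72.44 cm

x̄ = 27.63 cm, ȳ = 72.44 cm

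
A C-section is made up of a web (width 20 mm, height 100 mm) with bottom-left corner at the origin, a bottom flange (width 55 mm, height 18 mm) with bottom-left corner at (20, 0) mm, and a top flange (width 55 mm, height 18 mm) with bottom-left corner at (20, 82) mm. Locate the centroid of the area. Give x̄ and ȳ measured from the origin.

web: A = 20 × 100 = 2000.00, centroid at (10.00, 50.00).
bottom flange: A = 55 × 18 = 990.00, centroid at (47.50, 9.00).
top flange: A = 55 × 18 = 990.00, centroid at (47.50, 91.00).
ΣA = 3980.00 mm², ΣAx̄ = 114050.00 mm³, ΣAȳ = 199000.00 mm³.
x̄ = 114050.00/3980.00 = 28.66 mm; ȳ = 199000.00/3980.00 = 50.00 mm.

x̄ = 28.66 mm, ȳ = 50.00 mm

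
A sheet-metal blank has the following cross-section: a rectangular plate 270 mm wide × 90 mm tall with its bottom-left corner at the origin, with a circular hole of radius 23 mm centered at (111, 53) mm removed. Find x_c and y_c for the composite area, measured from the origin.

x_c = 136.76 mm, y_c = 44.41 mm

Part | A | x̄ᵢ | ȳᵢ | A·x̄ᵢ | A·ȳᵢ
plate | 24300.00 | 135.00 | 45.00 | 3280500.00 | 1093500.00
hole | -1661.90 | 111.00 | 53.00 | -184471.18 | -88080.83
Σ | 22638.10 |  |  | 3096028.82 | 1005419.17
x_c = 3096028.82 / 22638.10 = 136.76 mm
y_c = 1005419.17 / 22638.10 = 44.41 mm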